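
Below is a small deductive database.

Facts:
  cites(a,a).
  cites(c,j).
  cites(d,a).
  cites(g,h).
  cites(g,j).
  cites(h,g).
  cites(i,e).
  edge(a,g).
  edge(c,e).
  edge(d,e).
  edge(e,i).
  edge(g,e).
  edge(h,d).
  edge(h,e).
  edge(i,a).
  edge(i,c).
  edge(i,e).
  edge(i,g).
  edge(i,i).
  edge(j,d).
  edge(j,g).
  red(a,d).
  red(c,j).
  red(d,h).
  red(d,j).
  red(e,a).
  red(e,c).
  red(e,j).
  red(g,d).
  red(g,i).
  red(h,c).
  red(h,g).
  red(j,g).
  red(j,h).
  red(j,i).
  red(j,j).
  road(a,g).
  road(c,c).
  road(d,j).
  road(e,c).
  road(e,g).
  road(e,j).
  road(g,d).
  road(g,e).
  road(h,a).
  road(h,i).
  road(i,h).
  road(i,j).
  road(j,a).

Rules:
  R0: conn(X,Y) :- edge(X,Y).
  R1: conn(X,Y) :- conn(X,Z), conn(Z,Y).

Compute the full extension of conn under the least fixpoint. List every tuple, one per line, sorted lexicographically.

conn(a,a)
conn(a,c)
conn(a,e)
conn(a,g)
conn(a,i)
conn(c,a)
conn(c,c)
conn(c,e)
conn(c,g)
conn(c,i)
conn(d,a)
conn(d,c)
conn(d,e)
conn(d,g)
conn(d,i)
conn(e,a)
conn(e,c)
conn(e,e)
conn(e,g)
conn(e,i)
conn(g,a)
conn(g,c)
conn(g,e)
conn(g,g)
conn(g,i)
conn(h,a)
conn(h,c)
conn(h,d)
conn(h,e)
conn(h,g)
conn(h,i)
conn(i,a)
conn(i,c)
conn(i,e)
conn(i,g)
conn(i,i)
conn(j,a)
conn(j,c)
conn(j,d)
conn(j,e)
conn(j,g)
conn(j,i)

round 1: derive conn(a,g) via R0 from edge(a,g)
round 1: derive conn(c,e) via R0 from edge(c,e)
round 1: derive conn(d,e) via R0 from edge(d,e)
round 1: derive conn(e,i) via R0 from edge(e,i)
round 1: derive conn(g,e) via R0 from edge(g,e)
round 1: derive conn(h,d) via R0 from edge(h,d)
round 1: derive conn(h,e) via R0 from edge(h,e)
round 1: derive conn(i,a) via R0 from edge(i,a)
round 1: derive conn(i,c) via R0 from edge(i,c)
round 1: derive conn(i,e) via R0 from edge(i,e)
round 1: derive conn(i,g) via R0 from edge(i,g)
round 1: derive conn(i,i) via R0 from edge(i,i)
round 1: derive conn(j,d) via R0 from edge(j,d)
round 1: derive conn(j,g) via R0 from edge(j,g)
round 2: derive conn(a,e) via R1 from conn(a,g), conn(g,e)
round 2: derive conn(c,i) via R1 from conn(c,e), conn(e,i)
round 2: derive conn(d,i) via R1 from conn(d,e), conn(e,i)
round 2: derive conn(e,a) via R1 from conn(e,i), conn(i,a)
round 2: derive conn(e,c) via R1 from conn(e,i), conn(i,c)
round 2: derive conn(e,e) via R1 from conn(e,i), conn(i,e)
round 2: derive conn(e,g) via R1 from conn(e,i), conn(i,g)
round 2: derive conn(g,i) via R1 from conn(g,e), conn(e,i)
round 2: derive conn(h,i) via R1 from conn(h,e), conn(e,i)
round 2: derive conn(j,e) via R1 from conn(j,d), conn(d,e)
round 3: derive conn(a,a) via R1 from conn(a,e), conn(e,a)
round 3: derive conn(a,c) via R1 from conn(a,e), conn(e,c)
round 3: derive conn(a,i) via R1 from conn(a,e), conn(e,i)
round 3: derive conn(c,a) via R1 from conn(c,e), conn(e,a)
round 3: derive conn(c,c) via R1 from conn(c,e), conn(e,c)
round 3: derive conn(c,g) via R1 from conn(c,e), conn(e,g)
round 3: derive conn(d,a) via R1 from conn(d,e), conn(e,a)
round 3: derive conn(d,c) via R1 from conn(d,e), conn(e,c)
round 3: derive conn(d,g) via R1 from conn(d,e), conn(e,g)
round 3: derive conn(g,a) via R1 from conn(g,e), conn(e,a)
round 3: derive conn(g,c) via R1 from conn(g,e), conn(e,c)
round 3: derive conn(g,g) via R1 from conn(g,e), conn(e,g)
round 3: derive conn(h,a) via R1 from conn(h,e), conn(e,a)
round 3: derive conn(h,c) via R1 from conn(h,e), conn(e,c)
round 3: derive conn(h,g) via R1 from conn(h,e), conn(e,g)
round 3: derive conn(j,a) via R1 from conn(j,e), conn(e,a)
round 3: derive conn(j,c) via R1 from conn(j,e), conn(e,c)
round 3: derive conn(j,i) via R1 from conn(j,d), conn(d,i)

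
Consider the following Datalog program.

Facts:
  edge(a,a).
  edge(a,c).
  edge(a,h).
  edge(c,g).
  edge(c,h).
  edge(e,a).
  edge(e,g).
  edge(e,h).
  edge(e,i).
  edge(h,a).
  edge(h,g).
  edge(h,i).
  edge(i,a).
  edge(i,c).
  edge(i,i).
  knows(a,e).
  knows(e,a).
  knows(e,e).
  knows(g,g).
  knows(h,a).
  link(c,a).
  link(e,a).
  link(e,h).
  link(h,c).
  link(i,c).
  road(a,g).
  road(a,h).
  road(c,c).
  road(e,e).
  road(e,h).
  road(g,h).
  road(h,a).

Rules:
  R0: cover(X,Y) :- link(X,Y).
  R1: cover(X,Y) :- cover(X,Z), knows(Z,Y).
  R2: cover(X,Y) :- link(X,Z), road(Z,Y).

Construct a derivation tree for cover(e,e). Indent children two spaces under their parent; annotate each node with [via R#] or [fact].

round 1: derive cover(c,a) via R0 from link(c,a)
round 1: derive cover(e,a) via R0 from link(e,a)
round 1: derive cover(e,h) via R0 from link(e,h)
round 1: derive cover(h,c) via R0 from link(h,c)
round 1: derive cover(i,c) via R0 from link(i,c)
round 1: derive cover(c,g) via R2 from link(c,a), road(a,g)
round 1: derive cover(c,h) via R2 from link(c,a), road(a,h)
round 1: derive cover(e,g) via R2 from link(e,a), road(a,g)
round 2: derive cover(c,e) via R1 from cover(c,a), knows(a,e)
round 2: derive cover(e,e) via R1 from cover(e,a), knows(a,e)

cover(e,e)  [via R1]
  cover(e,a)  [via R0]
    link(e,a)  [fact]
  knows(a,e)  [fact]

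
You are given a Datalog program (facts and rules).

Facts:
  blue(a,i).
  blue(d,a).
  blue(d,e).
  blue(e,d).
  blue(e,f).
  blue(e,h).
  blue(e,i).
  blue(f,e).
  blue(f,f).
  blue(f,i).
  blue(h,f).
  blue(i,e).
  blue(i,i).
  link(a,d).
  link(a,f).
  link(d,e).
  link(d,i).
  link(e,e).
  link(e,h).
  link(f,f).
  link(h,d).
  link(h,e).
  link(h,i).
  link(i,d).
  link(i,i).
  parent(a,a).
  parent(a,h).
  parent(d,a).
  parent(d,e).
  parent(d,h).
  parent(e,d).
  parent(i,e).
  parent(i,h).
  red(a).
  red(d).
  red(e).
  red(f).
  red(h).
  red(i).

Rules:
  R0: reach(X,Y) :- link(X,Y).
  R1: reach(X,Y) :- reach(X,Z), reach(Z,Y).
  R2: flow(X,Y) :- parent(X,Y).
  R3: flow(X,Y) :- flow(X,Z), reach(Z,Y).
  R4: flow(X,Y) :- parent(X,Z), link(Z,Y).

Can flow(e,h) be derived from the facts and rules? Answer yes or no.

yes

round 1: derive reach(a,d) via R0 from link(a,d)
round 1: derive reach(a,f) via R0 from link(a,f)
round 1: derive reach(d,e) via R0 from link(d,e)
round 1: derive reach(d,i) via R0 from link(d,i)
round 1: derive reach(e,e) via R0 from link(e,e)
round 1: derive reach(e,h) via R0 from link(e,h)
round 1: derive reach(f,f) via R0 from link(f,f)
round 1: derive reach(h,d) via R0 from link(h,d)
round 1: derive reach(h,e) via R0 from link(h,e)
round 1: derive reach(h,i) via R0 from link(h,i)
round 1: derive reach(i,d) via R0 from link(i,d)
round 1: derive reach(i,i) via R0 from link(i,i)
round 1: derive flow(a,a) via R2 from parent(a,a)
round 1: derive flow(a,h) via R2 from parent(a,h)
round 1: derive flow(d,a) via R2 from parent(d,a)
round 1: derive flow(d,e) via R2 from parent(d,e)
round 1: derive flow(d,h) via R2 from parent(d,h)
round 1: derive flow(e,d) via R2 from parent(e,d)
round 1: derive flow(i,e) via R2 from parent(i,e)
round 1: derive flow(i,h) via R2 from parent(i,h)
round 1: derive flow(a,d) via R4 from parent(a,a), link(a,d)
round 1: derive flow(a,e) via R4 from parent(a,h), link(h,e)
round 1: derive flow(a,f) via R4 from parent(a,a), link(a,f)
round 1: derive flow(a,i) via R4 from parent(a,h), link(h,i)
round 1: derive flow(d,d) via R4 from parent(d,a), link(a,d)
round 1: derive flow(d,f) via R4 from parent(d,a), link(a,f)
round 1: derive flow(d,i) via R4 from parent(d,h), link(h,i)
round 1: derive flow(e,e) via R4 from parent(e,d), link(d,e)
round 1: derive flow(e,i) via R4 from parent(e,d), link(d,i)
round 1: derive flow(i,d) via R4 from parent(i,h), link(h,d)
round 1: derive flow(i,i) via R4 from parent(i,h), link(h,i)
round 2: derive reach(a,e) via R1 from reach(a,d), reach(d,e)
round 2: derive reach(a,i) via R1 from reach(a,d), reach(d,i)
round 2: derive reach(d,d) via R1 from reach(d,i), reach(i,d)
round 2: derive reach(d,h) via R1 from reach(d,e), reach(e,h)
round 2: derive reach(e,d) via R1 from reach(e,h), reach(h,d)
round 2: derive reach(e,i) via R1 from reach(e,h), reach(h,i)
round 2: derive reach(h,h) via R1 from reach(h,e), reach(e,h)
round 2: derive reach(i,e) via R1 from reach(i,d), reach(d,e)
round 2: derive flow(e,h) via R3 from flow(e,e), reach(e,h)
round 3: derive reach(a,h) via R1 from reach(a,d), reach(d,h)
round 3: derive reach(i,h) via R1 from reach(i,d), reach(d,h)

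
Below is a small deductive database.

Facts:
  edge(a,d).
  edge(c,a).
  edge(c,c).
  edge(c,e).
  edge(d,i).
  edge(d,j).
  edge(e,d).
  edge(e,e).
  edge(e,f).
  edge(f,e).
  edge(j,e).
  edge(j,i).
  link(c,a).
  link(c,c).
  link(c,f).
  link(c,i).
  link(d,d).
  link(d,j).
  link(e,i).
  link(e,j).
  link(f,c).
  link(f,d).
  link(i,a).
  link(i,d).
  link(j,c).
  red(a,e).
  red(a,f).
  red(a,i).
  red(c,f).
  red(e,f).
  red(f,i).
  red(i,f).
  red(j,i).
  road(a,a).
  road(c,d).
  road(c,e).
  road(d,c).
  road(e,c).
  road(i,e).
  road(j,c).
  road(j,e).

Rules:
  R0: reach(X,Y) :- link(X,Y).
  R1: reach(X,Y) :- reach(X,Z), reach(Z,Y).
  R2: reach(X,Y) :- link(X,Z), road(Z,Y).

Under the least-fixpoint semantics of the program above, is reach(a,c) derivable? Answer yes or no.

round 1: derive reach(c,a) via R0 from link(c,a)
round 1: derive reach(c,c) via R0 from link(c,c)
round 1: derive reach(c,f) via R0 from link(c,f)
round 1: derive reach(c,i) via R0 from link(c,i)
round 1: derive reach(d,d) via R0 from link(d,d)
round 1: derive reach(d,j) via R0 from link(d,j)
round 1: derive reach(e,i) via R0 from link(e,i)
round 1: derive reach(e,j) via R0 from link(e,j)
round 1: derive reach(f,c) via R0 from link(f,c)
round 1: derive reach(f,d) via R0 from link(f,d)
round 1: derive reach(i,a) via R0 from link(i,a)
round 1: derive reach(i,d) via R0 from link(i,d)
round 1: derive reach(j,c) via R0 from link(j,c)
round 1: derive reach(c,d) via R2 from link(c,c), road(c,d)
round 1: derive reach(c,e) via R2 from link(c,c), road(c,e)
round 1: derive reach(d,c) via R2 from link(d,d), road(d,c)
round 1: derive reach(d,e) via R2 from link(d,j), road(j,e)
round 1: derive reach(e,c) via R2 from link(e,j), road(j,c)
round 1: derive reach(e,e) via R2 from link(e,i), road(i,e)
round 1: derive reach(f,e) via R2 from link(f,c), road(c,e)
round 1: derive reach(i,c) via R2 from link(i,d), road(d,c)
round 1: derive reach(j,d) via R2 from link(j,c), road(c,d)
round 1: derive reach(j,e) via R2 from link(j,c), road(c,e)
round 2: derive reach(c,j) via R1 from reach(c,d), reach(d,j)
round 2: derive reach(d,a) via R1 from reach(d,c), reach(c,a)
round 2: derive reach(d,f) via R1 from reach(d,c), reach(c,f)
round 2: derive reach(d,i) via R1 from reach(d,c), reach(c,i)
round 2: derive reach(e,a) via R1 from reach(e,c), reach(c,a)
round 2: derive reach(e,d) via R1 from reach(e,c), reach(c,d)
round 2: derive reach(e,f) via R1 from reach(e,c), reach(c,f)
round 2: derive reach(f,a) via R1 from reach(f,c), reach(c,a)
round 2: derive reach(f,f) via R1 from reach(f,c), reach(c,f)
round 2: derive reach(f,i) via R1 from reach(f,c), reach(c,i)
round 2: derive reach(f,j) via R1 from reach(f,d), reach(d,j)
round 2: derive reach(i,e) via R1 from reach(i,c), reach(c,e)
round 2: derive reach(i,f) via R1 from reach(i,c), reach(c,f)
round 2: derive reach(i,i) via R1 from reach(i,c), reach(c,i)
round 2: derive reach(i,j) via R1 from reach(i,d), reach(d,j)
round 2: derive reach(j,a) via R1 from reach(j,c), reach(c,a)
round 2: derive reach(j,f) via R1 from reach(j,c), reach(c,f)
round 2: derive reach(j,i) via R1 from reach(j,c), reach(c,i)
round 2: derive reach(j,j) via R1 from reach(j,d), reach(d,j)

no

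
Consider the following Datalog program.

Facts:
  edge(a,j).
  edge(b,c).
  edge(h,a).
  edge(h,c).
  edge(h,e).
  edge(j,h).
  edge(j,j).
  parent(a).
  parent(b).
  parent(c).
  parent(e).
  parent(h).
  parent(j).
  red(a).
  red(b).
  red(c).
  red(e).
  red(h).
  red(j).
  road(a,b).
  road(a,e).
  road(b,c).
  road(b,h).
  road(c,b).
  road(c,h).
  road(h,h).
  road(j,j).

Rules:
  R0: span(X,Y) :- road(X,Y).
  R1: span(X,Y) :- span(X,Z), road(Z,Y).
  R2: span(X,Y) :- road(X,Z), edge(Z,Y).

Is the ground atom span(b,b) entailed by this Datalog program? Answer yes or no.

yes

round 1: derive span(a,b) via R0 from road(a,b)
round 1: derive span(a,e) via R0 from road(a,e)
round 1: derive span(b,c) via R0 from road(b,c)
round 1: derive span(b,h) via R0 from road(b,h)
round 1: derive span(c,b) via R0 from road(c,b)
round 1: derive span(c,h) via R0 from road(c,h)
round 1: derive span(h,h) via R0 from road(h,h)
round 1: derive span(j,j) via R0 from road(j,j)
round 1: derive span(a,c) via R2 from road(a,b), edge(b,c)
round 1: derive span(b,a) via R2 from road(b,h), edge(h,a)
round 1: derive span(b,e) via R2 from road(b,h), edge(h,e)
round 1: derive span(c,a) via R2 from road(c,h), edge(h,a)
round 1: derive span(c,c) via R2 from road(c,b), edge(b,c)
round 1: derive span(c,e) via R2 from road(c,h), edge(h,e)
round 1: derive span(h,a) via R2 from road(h,h), edge(h,a)
round 1: derive span(h,c) via R2 from road(h,h), edge(h,c)
round 1: derive span(h,e) via R2 from road(h,h), edge(h,e)
round 1: derive span(j,h) via R2 from road(j,j), edge(j,h)
round 2: derive span(a,h) via R1 from span(a,b), road(b,h)
round 2: derive span(b,b) via R1 from span(b,a), road(a,b)
round 2: derive span(h,b) via R1 from span(h,a), road(a,b)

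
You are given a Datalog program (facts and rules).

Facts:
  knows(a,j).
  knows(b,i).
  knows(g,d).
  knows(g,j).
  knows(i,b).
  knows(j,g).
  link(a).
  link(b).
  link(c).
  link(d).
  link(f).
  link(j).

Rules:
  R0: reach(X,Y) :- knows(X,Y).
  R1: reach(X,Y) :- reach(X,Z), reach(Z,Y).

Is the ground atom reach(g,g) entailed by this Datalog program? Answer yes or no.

yes

round 1: derive reach(a,j) via R0 from knows(a,j)
round 1: derive reach(b,i) via R0 from knows(b,i)
round 1: derive reach(g,d) via R0 from knows(g,d)
round 1: derive reach(g,j) via R0 from knows(g,j)
round 1: derive reach(i,b) via R0 from knows(i,b)
round 1: derive reach(j,g) via R0 from knows(j,g)
round 2: derive reach(a,g) via R1 from reach(a,j), reach(j,g)
round 2: derive reach(b,b) via R1 from reach(b,i), reach(i,b)
round 2: derive reach(g,g) via R1 from reach(g,j), reach(j,g)
round 2: derive reach(i,i) via R1 from reach(i,b), reach(b,i)
round 2: derive reach(j,d) via R1 from reach(j,g), reach(g,d)
round 2: derive reach(j,j) via R1 from reach(j,g), reach(g,j)
round 3: derive reach(a,d) via R1 from reach(a,g), reach(g,d)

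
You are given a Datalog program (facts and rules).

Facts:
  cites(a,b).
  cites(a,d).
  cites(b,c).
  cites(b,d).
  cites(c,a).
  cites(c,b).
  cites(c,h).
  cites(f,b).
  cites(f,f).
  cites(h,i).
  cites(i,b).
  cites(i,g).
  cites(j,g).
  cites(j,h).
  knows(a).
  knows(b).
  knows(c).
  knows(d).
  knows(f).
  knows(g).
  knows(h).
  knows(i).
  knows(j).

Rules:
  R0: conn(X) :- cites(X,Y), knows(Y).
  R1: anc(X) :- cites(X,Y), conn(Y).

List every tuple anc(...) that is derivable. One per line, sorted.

round 1: derive conn(a) via R0 from cites(a,b), knows(b)
round 1: derive conn(b) via R0 from cites(b,c), knows(c)
round 1: derive conn(c) via R0 from cites(c,a), knows(a)
round 1: derive conn(f) via R0 from cites(f,b), knows(b)
round 1: derive conn(h) via R0 from cites(h,i), knows(i)
round 1: derive conn(i) via R0 from cites(i,b), knows(b)
round 1: derive conn(j) via R0 from cites(j,g), knows(g)
round 2: derive anc(a) via R1 from cites(a,b), conn(b)
round 2: derive anc(b) via R1 from cites(b,c), conn(c)
round 2: derive anc(c) via R1 from cites(c,a), conn(a)
round 2: derive anc(f) via R1 from cites(f,b), conn(b)
round 2: derive anc(h) via R1 from cites(h,i), conn(i)
round 2: derive anc(i) via R1 from cites(i,b), conn(b)
round 2: derive anc(j) via R1 from cites(j,h), conn(h)

anc(a)
anc(b)
anc(c)
anc(f)
anc(h)
anc(i)
anc(j)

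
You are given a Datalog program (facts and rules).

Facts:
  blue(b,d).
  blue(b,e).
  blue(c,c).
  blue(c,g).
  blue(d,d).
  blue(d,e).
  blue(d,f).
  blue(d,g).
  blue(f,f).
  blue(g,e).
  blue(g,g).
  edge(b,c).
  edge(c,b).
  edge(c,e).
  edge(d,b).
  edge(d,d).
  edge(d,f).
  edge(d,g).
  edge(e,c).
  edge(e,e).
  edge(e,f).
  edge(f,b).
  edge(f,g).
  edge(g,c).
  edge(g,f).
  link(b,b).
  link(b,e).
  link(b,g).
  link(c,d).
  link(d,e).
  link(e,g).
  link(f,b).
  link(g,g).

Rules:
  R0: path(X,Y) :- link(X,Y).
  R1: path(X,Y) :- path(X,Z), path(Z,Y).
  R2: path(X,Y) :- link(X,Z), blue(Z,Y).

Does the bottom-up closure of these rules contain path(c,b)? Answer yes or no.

yes

round 1: derive path(b,b) via R0 from link(b,b)
round 1: derive path(b,e) via R0 from link(b,e)
round 1: derive path(b,g) via R0 from link(b,g)
round 1: derive path(c,d) via R0 from link(c,d)
round 1: derive path(d,e) via R0 from link(d,e)
round 1: derive path(e,g) via R0 from link(e,g)
round 1: derive path(f,b) via R0 from link(f,b)
round 1: derive path(g,g) via R0 from link(g,g)
round 1: derive path(b,d) via R2 from link(b,b), blue(b,d)
round 1: derive path(c,e) via R2 from link(c,d), blue(d,e)
round 1: derive path(c,f) via R2 from link(c,d), blue(d,f)
round 1: derive path(c,g) via R2 from link(c,d), blue(d,g)
round 1: derive path(e,e) via R2 from link(e,g), blue(g,e)
round 1: derive path(f,d) via R2 from link(f,b), blue(b,d)
round 1: derive path(f,e) via R2 from link(f,b), blue(b,e)
round 1: derive path(g,e) via R2 from link(g,g), blue(g,e)
round 2: derive path(c,b) via R1 from path(c,f), path(f,b)
round 2: derive path(d,g) via R1 from path(d,e), path(e,g)
round 2: derive path(f,g) via R1 from path(f,b), path(b,g)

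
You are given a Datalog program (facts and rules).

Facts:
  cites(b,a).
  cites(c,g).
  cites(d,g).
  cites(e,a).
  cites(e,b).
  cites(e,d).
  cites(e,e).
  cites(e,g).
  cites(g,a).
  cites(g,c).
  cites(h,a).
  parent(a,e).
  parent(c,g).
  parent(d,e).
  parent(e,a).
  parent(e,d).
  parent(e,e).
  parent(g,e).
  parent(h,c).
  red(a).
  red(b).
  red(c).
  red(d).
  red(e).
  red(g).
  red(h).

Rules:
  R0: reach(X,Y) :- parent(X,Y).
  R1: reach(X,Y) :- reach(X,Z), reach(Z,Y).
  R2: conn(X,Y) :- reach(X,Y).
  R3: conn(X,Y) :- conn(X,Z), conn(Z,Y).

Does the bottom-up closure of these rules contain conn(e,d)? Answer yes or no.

round 1: derive reach(a,e) via R0 from parent(a,e)
round 1: derive reach(c,g) via R0 from parent(c,g)
round 1: derive reach(d,e) via R0 from parent(d,e)
round 1: derive reach(e,a) via R0 from parent(e,a)
round 1: derive reach(e,d) via R0 from parent(e,d)
round 1: derive reach(e,e) via R0 from parent(e,e)
round 1: derive reach(g,e) via R0 from parent(g,e)
round 1: derive reach(h,c) via R0 from parent(h,c)
round 2: derive reach(a,a) via R1 from reach(a,e), reach(e,a)
round 2: derive reach(a,d) via R1 from reach(a,e), reach(e,d)
round 2: derive reach(c,e) via R1 from reach(c,g), reach(g,e)
round 2: derive reach(d,a) via R1 from reach(d,e), reach(e,a)
round 2: derive reach(d,d) via R1 from reach(d,e), reach(e,d)
round 2: derive reach(g,a) via R1 from reach(g,e), reach(e,a)
round 2: derive reach(g,d) via R1 from reach(g,e), reach(e,d)
round 2: derive reach(h,g) via R1 from reach(h,c), reach(c,g)
round 2: derive conn(a,e) via R2 from reach(a,e)
round 2: derive conn(c,g) via R2 from reach(c,g)
round 2: derive conn(d,e) via R2 from reach(d,e)
round 2: derive conn(e,a) via R2 from reach(e,a)
round 2: derive conn(e,d) via R2 from reach(e,d)
round 2: derive conn(e,e) via R2 from reach(e,e)
round 2: derive conn(g,e) via R2 from reach(g,e)
round 2: derive conn(h,c) via R2 from reach(h,c)
round 3: derive reach(c,a) via R1 from reach(c,e), reach(e,a)
round 3: derive reach(c,d) via R1 from reach(c,e), reach(e,d)
round 3: derive reach(h,a) via R1 from reach(h,g), reach(g,a)
round 3: derive reach(h,d) via R1 from reach(h,g), reach(g,d)
round 3: derive reach(h,e) via R1 from reach(h,c), reach(c,e)
round 3: derive conn(a,a) via R2 from reach(a,a)
round 3: derive conn(a,d) via R2 from reach(a,d)
round 3: derive conn(c,e) via R2 from reach(c,e)
round 3: derive conn(d,a) via R2 from reach(d,a)
round 3: derive conn(d,d) via R2 from reach(d,d)
round 3: derive conn(g,a) via R2 from reach(g,a)
round 3: derive conn(g,d) via R2 from reach(g,d)
round 3: derive conn(h,g) via R2 from reach(h,g)
round 4: derive conn(c,a) via R2 from reach(c,a)
round 4: derive conn(c,d) via R2 from reach(c,d)
round 4: derive conn(h,a) via R2 from reach(h,a)
round 4: derive conn(h,d) via R2 from reach(h,d)
round 4: derive conn(h,e) via R2 from reach(h,e)

yes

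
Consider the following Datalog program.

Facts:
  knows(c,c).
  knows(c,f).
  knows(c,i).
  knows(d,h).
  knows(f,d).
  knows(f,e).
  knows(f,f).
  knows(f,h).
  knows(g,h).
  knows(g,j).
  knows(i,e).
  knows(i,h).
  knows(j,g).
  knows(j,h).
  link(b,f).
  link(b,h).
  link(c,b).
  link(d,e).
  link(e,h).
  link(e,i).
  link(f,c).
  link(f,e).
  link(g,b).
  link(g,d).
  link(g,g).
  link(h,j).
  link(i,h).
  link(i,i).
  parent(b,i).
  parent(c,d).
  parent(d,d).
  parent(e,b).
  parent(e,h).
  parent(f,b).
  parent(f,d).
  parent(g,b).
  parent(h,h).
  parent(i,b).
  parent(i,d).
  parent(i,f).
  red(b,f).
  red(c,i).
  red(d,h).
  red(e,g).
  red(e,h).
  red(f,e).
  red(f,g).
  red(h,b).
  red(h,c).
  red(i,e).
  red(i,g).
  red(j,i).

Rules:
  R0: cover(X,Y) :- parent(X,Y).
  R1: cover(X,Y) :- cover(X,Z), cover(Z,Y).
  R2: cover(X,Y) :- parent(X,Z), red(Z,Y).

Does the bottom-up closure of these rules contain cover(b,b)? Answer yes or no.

yes

round 1: derive cover(b,i) via R0 from parent(b,i)
round 1: derive cover(c,d) via R0 from parent(c,d)
round 1: derive cover(d,d) via R0 from parent(d,d)
round 1: derive cover(e,b) via R0 from parent(e,b)
round 1: derive cover(e,h) via R0 from parent(e,h)
round 1: derive cover(f,b) via R0 from parent(f,b)
round 1: derive cover(f,d) via R0 from parent(f,d)
round 1: derive cover(g,b) via R0 from parent(g,b)
round 1: derive cover(h,h) via R0 from parent(h,h)
round 1: derive cover(i,b) via R0 from parent(i,b)
round 1: derive cover(i,d) via R0 from parent(i,d)
round 1: derive cover(i,f) via R0 from parent(i,f)
round 1: derive cover(b,e) via R2 from parent(b,i), red(i,e)
round 1: derive cover(b,g) via R2 from parent(b,i), red(i,g)
round 1: derive cover(c,h) via R2 from parent(c,d), red(d,h)
round 1: derive cover(d,h) via R2 from parent(d,d), red(d,h)
round 1: derive cover(e,c) via R2 from parent(e,h), red(h,c)
round 1: derive cover(e,f) via R2 from parent(e,b), red(b,f)
round 1: derive cover(f,f) via R2 from parent(f,b), red(b,f)
round 1: derive cover(f,h) via R2 from parent(f,d), red(d,h)
round 1: derive cover(g,f) via R2 from parent(g,b), red(b,f)
round 1: derive cover(h,b) via R2 from parent(h,h), red(h,b)
round 1: derive cover(h,c) via R2 from parent(h,h), red(h,c)
round 1: derive cover(i,e) via R2 from parent(i,f), red(f,e)
round 1: derive cover(i,g) via R2 from parent(i,f), red(f,g)
round 1: derive cover(i,h) via R2 from parent(i,d), red(d,h)
round 2: derive cover(b,b) via R1 from cover(b,e), cover(e,b)
round 2: derive cover(b,c) via R1 from cover(b,e), cover(e,c)
round 2: derive cover(b,d) via R1 from cover(b,i), cover(i,d)
round 2: derive cover(b,f) via R1 from cover(b,e), cover(e,f)
round 2: derive cover(b,h) via R1 from cover(b,e), cover(e,h)
round 2: derive cover(c,b) via R1 from cover(c,h), cover(h,b)
round 2: derive cover(c,c) via R1 from cover(c,h), cover(h,c)
round 2: derive cover(d,b) via R1 from cover(d,h), cover(h,b)
round 2: derive cover(d,c) via R1 from cover(d,h), cover(h,c)
round 2: derive cover(e,d) via R1 from cover(e,c), cover(c,d)
round 2: derive cover(e,e) via R1 from cover(e,b), cover(b,e)
round 2: derive cover(e,g) via R1 from cover(e,b), cover(b,g)
round 2: derive cover(e,i) via R1 from cover(e,b), cover(b,i)
round 2: derive cover(f,c) via R1 from cover(f,h), cover(h,c)
round 2: derive cover(f,e) via R1 from cover(f,b), cover(b,e)
round 2: derive cover(f,g) via R1 from cover(f,b), cover(b,g)
round 2: derive cover(f,i) via R1 from cover(f,b), cover(b,i)
round 2: derive cover(g,d) via R1 from cover(g,f), cover(f,d)
round 2: derive cover(g,e) via R1 from cover(g,b), cover(b,e)
round 2: derive cover(g,g) via R1 from cover(g,b), cover(b,g)
round 2: derive cover(g,h) via R1 from cover(g,f), cover(f,h)
round 2: derive cover(g,i) via R1 from cover(g,b), cover(b,i)
round 2: derive cover(h,d) via R1 from cover(h,c), cover(c,d)
round 2: derive cover(h,e) via R1 from cover(h,b), cover(b,e)
round 2: derive cover(h,g) via R1 from cover(h,b), cover(b,g)
round 2: derive cover(h,i) via R1 from cover(h,b), cover(b,i)
round 2: derive cover(i,c) via R1 from cover(i,e), cover(e,c)
round 2: derive cover(i,i) via R1 from cover(i,b), cover(b,i)
round 3: derive cover(c,e) via R1 from cover(c,b), cover(b,e)
round 3: derive cover(c,f) via R1 from cover(c,b), cover(b,f)
round 3: derive cover(c,g) via R1 from cover(c,b), cover(b,g)
round 3: derive cover(c,i) via R1 from cover(c,b), cover(b,i)
round 3: derive cover(d,e) via R1 from cover(d,b), cover(b,e)
round 3: derive cover(d,f) via R1 from cover(d,b), cover(b,f)
round 3: derive cover(d,g) via R1 from cover(d,b), cover(b,g)
round 3: derive cover(d,i) via R1 from cover(d,b), cover(b,i)
round 3: derive cover(g,c) via R1 from cover(g,b), cover(b,c)
round 3: derive cover(h,f) via R1 from cover(h,b), cover(b,f)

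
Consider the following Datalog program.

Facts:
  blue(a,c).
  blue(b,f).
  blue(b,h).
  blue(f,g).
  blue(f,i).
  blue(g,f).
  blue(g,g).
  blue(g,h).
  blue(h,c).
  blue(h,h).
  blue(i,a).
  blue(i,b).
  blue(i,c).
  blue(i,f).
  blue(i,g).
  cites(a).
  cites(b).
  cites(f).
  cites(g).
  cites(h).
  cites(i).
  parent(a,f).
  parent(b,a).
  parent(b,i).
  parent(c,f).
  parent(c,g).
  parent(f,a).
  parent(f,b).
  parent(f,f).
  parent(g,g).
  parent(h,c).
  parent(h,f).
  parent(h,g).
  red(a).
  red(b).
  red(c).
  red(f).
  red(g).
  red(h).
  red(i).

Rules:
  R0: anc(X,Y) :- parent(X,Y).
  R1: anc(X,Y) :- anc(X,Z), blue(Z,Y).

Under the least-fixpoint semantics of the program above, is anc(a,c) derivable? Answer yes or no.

round 1: derive anc(a,f) via R0 from parent(a,f)
round 1: derive anc(b,a) via R0 from parent(b,a)
round 1: derive anc(b,i) via R0 from parent(b,i)
round 1: derive anc(c,f) via R0 from parent(c,f)
round 1: derive anc(c,g) via R0 from parent(c,g)
round 1: derive anc(f,a) via R0 from parent(f,a)
round 1: derive anc(f,b) via R0 from parent(f,b)
round 1: derive anc(f,f) via R0 from parent(f,f)
round 1: derive anc(g,g) via R0 from parent(g,g)
round 1: derive anc(h,c) via R0 from parent(h,c)
round 1: derive anc(h,f) via R0 from parent(h,f)
round 1: derive anc(h,g) via R0 from parent(h,g)
round 2: derive anc(a,g) via R1 from anc(a,f), blue(f,g)
round 2: derive anc(a,i) via R1 from anc(a,f), blue(f,i)
round 2: derive anc(b,b) via R1 from anc(b,i), blue(i,b)
round 2: derive anc(b,c) via R1 from anc(b,a), blue(a,c)
round 2: derive anc(b,f) via R1 from anc(b,i), blue(i,f)
round 2: derive anc(b,g) via R1 from anc(b,i), blue(i,g)
round 2: derive anc(c,h) via R1 from anc(c,g), blue(g,h)
round 2: derive anc(c,i) via R1 from anc(c,f), blue(f,i)
round 2: derive anc(f,c) via R1 from anc(f,a), blue(a,c)
round 2: derive anc(f,g) via R1 from anc(f,f), blue(f,g)
round 2: derive anc(f,h) via R1 from anc(f,b), blue(b,h)
round 2: derive anc(f,i) via R1 from anc(f,f), blue(f,i)
round 2: derive anc(g,f) via R1 from anc(g,g), blue(g,f)
round 2: derive anc(g,h) via R1 from anc(g,g), blue(g,h)
round 2: derive anc(h,h) via R1 from anc(h,g), blue(g,h)
round 2: derive anc(h,i) via R1 from anc(h,f), blue(f,i)
round 3: derive anc(a,a) via R1 from anc(a,i), blue(i,a)
round 3: derive anc(a,b) via R1 from anc(a,i), blue(i,b)
round 3: derive anc(a,c) via R1 from anc(a,i), blue(i,c)
round 3: derive anc(a,h) via R1 from anc(a,g), blue(g,h)
round 3: derive anc(b,h) via R1 from anc(b,b), blue(b,h)
round 3: derive anc(c,a) via R1 from anc(c,i), blue(i,a)
round 3: derive anc(c,b) via R1 from anc(c,i), blue(i,b)
round 3: derive anc(c,c) via R1 from anc(c,h), blue(h,c)
round 3: derive anc(g,c) via R1 from anc(g,h), blue(h,c)
round 3: derive anc(g,i) via R1 from anc(g,f), blue(f,i)
round 3: derive anc(h,a) via R1 from anc(h,i), blue(i,a)
round 3: derive anc(h,b) via R1 from anc(h,i), blue(i,b)
round 4: derive anc(g,a) via R1 from anc(g,i), blue(i,a)
round 4: derive anc(g,b) via R1 from anc(g,i), blue(i,b)

yes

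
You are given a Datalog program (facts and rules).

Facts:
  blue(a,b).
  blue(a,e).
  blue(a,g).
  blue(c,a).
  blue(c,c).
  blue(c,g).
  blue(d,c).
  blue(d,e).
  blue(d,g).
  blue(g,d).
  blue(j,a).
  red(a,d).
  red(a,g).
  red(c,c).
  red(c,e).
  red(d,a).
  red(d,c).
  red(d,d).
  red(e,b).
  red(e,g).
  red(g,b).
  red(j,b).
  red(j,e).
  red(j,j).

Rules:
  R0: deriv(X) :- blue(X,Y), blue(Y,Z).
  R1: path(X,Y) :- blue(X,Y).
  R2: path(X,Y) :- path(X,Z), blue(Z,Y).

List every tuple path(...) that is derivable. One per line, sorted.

path(a,a)
path(a,b)
path(a,c)
path(a,d)
path(a,e)
path(a,g)
path(c,a)
path(c,b)
path(c,c)
path(c,d)
path(c,e)
path(c,g)
path(d,a)
path(d,b)
path(d,c)
path(d,d)
path(d,e)
path(d,g)
path(g,a)
path(g,b)
path(g,c)
path(g,d)
path(g,e)
path(g,g)
path(j,a)
path(j,b)
path(j,c)
path(j,d)
path(j,e)
path(j,g)

round 1: derive path(a,b) via R1 from blue(a,b)
round 1: derive path(a,e) via R1 from blue(a,e)
round 1: derive path(a,g) via R1 from blue(a,g)
round 1: derive path(c,a) via R1 from blue(c,a)
round 1: derive path(c,c) via R1 from blue(c,c)
round 1: derive path(c,g) via R1 from blue(c,g)
round 1: derive path(d,c) via R1 from blue(d,c)
round 1: derive path(d,e) via R1 from blue(d,e)
round 1: derive path(d,g) via R1 from blue(d,g)
round 1: derive path(g,d) via R1 from blue(g,d)
round 1: derive path(j,a) via R1 from blue(j,a)
round 2: derive path(a,d) via R2 from path(a,g), blue(g,d)
round 2: derive path(c,b) via R2 from path(c,a), blue(a,b)
round 2: derive path(c,d) via R2 from path(c,g), blue(g,d)
round 2: derive path(c,e) via R2 from path(c,a), blue(a,e)
round 2: derive path(d,a) via R2 from path(d,c), blue(c,a)
round 2: derive path(d,d) via R2 from path(d,g), blue(g,d)
round 2: derive path(g,c) via R2 from path(g,d), blue(d,c)
round 2: derive path(g,e) via R2 from path(g,d), blue(d,e)
round 2: derive path(g,g) via R2 from path(g,d), blue(d,g)
round 2: derive path(j,b) via R2 from path(j,a), blue(a,b)
round 2: derive path(j,e) via R2 from path(j,a), blue(a,e)
round 2: derive path(j,g) via R2 from path(j,a), blue(a,g)
round 3: derive path(a,c) via R2 from path(a,d), blue(d,c)
round 3: derive path(d,b) via R2 from path(d,a), blue(a,b)
round 3: derive path(g,a) via R2 from path(g,c), blue(c,a)
round 3: derive path(j,d) via R2 from path(j,g), blue(g,d)
round 4: derive path(a,a) via R2 from path(a,c), blue(c,a)
round 4: derive path(g,b) via R2 from path(g,a), blue(a,b)
round 4: derive path(j,c) via R2 from path(j,d), blue(d,c)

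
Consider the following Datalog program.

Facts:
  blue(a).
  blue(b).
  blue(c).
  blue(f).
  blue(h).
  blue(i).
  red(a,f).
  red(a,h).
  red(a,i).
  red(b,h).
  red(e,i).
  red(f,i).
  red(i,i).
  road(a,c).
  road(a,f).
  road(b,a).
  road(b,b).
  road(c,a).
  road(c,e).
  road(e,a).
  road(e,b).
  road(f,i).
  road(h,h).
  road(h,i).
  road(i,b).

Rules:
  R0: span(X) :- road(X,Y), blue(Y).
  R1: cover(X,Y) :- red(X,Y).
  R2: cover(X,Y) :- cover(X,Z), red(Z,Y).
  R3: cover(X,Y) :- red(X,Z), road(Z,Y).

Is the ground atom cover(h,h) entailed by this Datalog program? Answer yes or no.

round 1: derive cover(a,f) via R1 from red(a,f)
round 1: derive cover(a,h) via R1 from red(a,h)
round 1: derive cover(a,i) via R1 from red(a,i)
round 1: derive cover(b,h) via R1 from red(b,h)
round 1: derive cover(e,i) via R1 from red(e,i)
round 1: derive cover(f,i) via R1 from red(f,i)
round 1: derive cover(i,i) via R1 from red(i,i)
round 1: derive cover(a,b) via R3 from red(a,i), road(i,b)
round 1: derive cover(b,i) via R3 from red(b,h), road(h,i)
round 1: derive cover(e,b) via R3 from red(e,i), road(i,b)
round 1: derive cover(f,b) via R3 from red(f,i), road(i,b)
round 1: derive cover(i,b) via R3 from red(i,i), road(i,b)
round 2: derive cover(e,h) via R2 from cover(e,b), red(b,h)
round 2: derive cover(f,h) via R2 from cover(f,b), red(b,h)
round 2: derive cover(i,h) via R2 from cover(i,b), red(b,h)

no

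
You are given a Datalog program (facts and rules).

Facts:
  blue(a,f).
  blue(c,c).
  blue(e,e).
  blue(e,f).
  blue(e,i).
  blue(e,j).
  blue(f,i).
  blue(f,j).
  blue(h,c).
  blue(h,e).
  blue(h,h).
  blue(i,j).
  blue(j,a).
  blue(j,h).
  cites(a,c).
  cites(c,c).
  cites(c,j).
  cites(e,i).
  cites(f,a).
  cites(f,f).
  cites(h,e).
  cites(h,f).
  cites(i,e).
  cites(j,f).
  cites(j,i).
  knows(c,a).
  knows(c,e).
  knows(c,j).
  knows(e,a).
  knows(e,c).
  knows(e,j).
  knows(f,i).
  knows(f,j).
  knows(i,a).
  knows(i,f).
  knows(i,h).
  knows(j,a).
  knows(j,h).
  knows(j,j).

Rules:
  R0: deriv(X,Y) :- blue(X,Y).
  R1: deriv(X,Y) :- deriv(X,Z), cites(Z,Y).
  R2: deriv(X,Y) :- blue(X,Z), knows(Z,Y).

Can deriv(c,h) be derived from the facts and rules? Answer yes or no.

round 1: derive deriv(a,f) via R0 from blue(a,f)
round 1: derive deriv(c,c) via R0 from blue(c,c)
round 1: derive deriv(e,e) via R0 from blue(e,e)
round 1: derive deriv(e,f) via R0 from blue(e,f)
round 1: derive deriv(e,i) via R0 from blue(e,i)
round 1: derive deriv(e,j) via R0 from blue(e,j)
round 1: derive deriv(f,i) via R0 from blue(f,i)
round 1: derive deriv(f,j) via R0 from blue(f,j)
round 1: derive deriv(h,c) via R0 from blue(h,c)
round 1: derive deriv(h,e) via R0 from blue(h,e)
round 1: derive deriv(h,h) via R0 from blue(h,h)
round 1: derive deriv(i,j) via R0 from blue(i,j)
round 1: derive deriv(j,a) via R0 from blue(j,a)
round 1: derive deriv(j,h) via R0 from blue(j,h)
round 1: derive deriv(a,i) via R2 from blue(a,f), knows(f,i)
round 1: derive deriv(a,j) via R2 from blue(a,f), knows(f,j)
round 1: derive deriv(c,a) via R2 from blue(c,c), knows(c,a)
round 1: derive deriv(c,e) via R2 from blue(c,c), knows(c,e)
round 1: derive deriv(c,j) via R2 from blue(c,c), knows(c,j)
round 1: derive deriv(e,a) via R2 from blue(e,e), knows(e,a)
round 1: derive deriv(e,c) via R2 from blue(e,e), knows(e,c)
round 1: derive deriv(e,h) via R2 from blue(e,i), knows(i,h)
round 1: derive deriv(f,a) via R2 from blue(f,i), knows(i,a)
round 1: derive deriv(f,f) via R2 from blue(f,i), knows(i,f)
round 1: derive deriv(f,h) via R2 from blue(f,i), knows(i,h)
round 1: derive deriv(h,a) via R2 from blue(h,c), knows(c,a)
round 1: derive deriv(h,j) via R2 from blue(h,c), knows(c,j)
round 1: derive deriv(i,a) via R2 from blue(i,j), knows(j,a)
round 1: derive deriv(i,h) via R2 from blue(i,j), knows(j,h)
round 2: derive deriv(a,a) via R1 from deriv(a,f), cites(f,a)
round 2: derive deriv(a,e) via R1 from deriv(a,i), cites(i,e)
round 2: derive deriv(c,f) via R1 from deriv(c,j), cites(j,f)
round 2: derive deriv(c,i) via R1 from deriv(c,e), cites(e,i)
round 2: derive deriv(f,c) via R1 from deriv(f,a), cites(a,c)
round 2: derive deriv(f,e) via R1 from deriv(f,h), cites(h,e)
round 2: derive deriv(h,f) via R1 from deriv(h,h), cites(h,f)
round 2: derive deriv(h,i) via R1 from deriv(h,e), cites(e,i)
round 2: derive deriv(i,c) via R1 from deriv(i,a), cites(a,c)
round 2: derive deriv(i,e) via R1 from deriv(i,h), cites(h,e)
round 2: derive deriv(i,f) via R1 from deriv(i,h), cites(h,f)
round 2: derive deriv(i,i) via R1 from deriv(i,j), cites(j,i)
round 2: derive deriv(j,c) via R1 from deriv(j,a), cites(a,c)
round 2: derive deriv(j,e) via R1 from deriv(j,h), cites(h,e)
round 2: derive deriv(j,f) via R1 from deriv(j,h), cites(h,f)
round 3: derive deriv(a,c) via R1 from deriv(a,a), cites(a,c)
round 3: derive deriv(j,i) via R1 from deriv(j,e), cites(e,i)
round 3: derive deriv(j,j) via R1 from deriv(j,c), cites(c,j)

no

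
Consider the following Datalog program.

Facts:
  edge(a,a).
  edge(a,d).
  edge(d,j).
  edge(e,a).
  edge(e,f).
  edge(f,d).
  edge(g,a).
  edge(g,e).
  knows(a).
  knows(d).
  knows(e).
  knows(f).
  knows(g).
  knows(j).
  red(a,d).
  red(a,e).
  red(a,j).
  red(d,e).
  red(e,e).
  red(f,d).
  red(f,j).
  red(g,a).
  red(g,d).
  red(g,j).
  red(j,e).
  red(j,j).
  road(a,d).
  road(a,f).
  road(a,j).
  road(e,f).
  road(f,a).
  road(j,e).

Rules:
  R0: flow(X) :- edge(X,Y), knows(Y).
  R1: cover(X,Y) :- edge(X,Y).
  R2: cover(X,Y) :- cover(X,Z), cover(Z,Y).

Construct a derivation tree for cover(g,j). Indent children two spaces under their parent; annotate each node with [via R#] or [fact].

cover(g,j)  [via R2]
  cover(g,a)  [via R1]
    edge(g,a)  [fact]
  cover(a,j)  [via R2]
    cover(a,d)  [via R1]
      edge(a,d)  [fact]
    cover(d,j)  [via R1]
      edge(d,j)  [fact]

round 1: derive cover(a,a) via R1 from edge(a,a)
round 1: derive cover(a,d) via R1 from edge(a,d)
round 1: derive cover(d,j) via R1 from edge(d,j)
round 1: derive cover(e,a) via R1 from edge(e,a)
round 1: derive cover(e,f) via R1 from edge(e,f)
round 1: derive cover(f,d) via R1 from edge(f,d)
round 1: derive cover(g,a) via R1 from edge(g,a)
round 1: derive cover(g,e) via R1 from edge(g,e)
round 2: derive cover(a,j) via R2 from cover(a,d), cover(d,j)
round 2: derive cover(e,d) via R2 from cover(e,a), cover(a,d)
round 2: derive cover(f,j) via R2 from cover(f,d), cover(d,j)
round 2: derive cover(g,d) via R2 from cover(g,a), cover(a,d)
round 2: derive cover(g,f) via R2 from cover(g,e), cover(e,f)
round 3: derive cover(e,j) via R2 from cover(e,a), cover(a,j)
round 3: derive cover(g,j) via R2 from cover(g,a), cover(a,j)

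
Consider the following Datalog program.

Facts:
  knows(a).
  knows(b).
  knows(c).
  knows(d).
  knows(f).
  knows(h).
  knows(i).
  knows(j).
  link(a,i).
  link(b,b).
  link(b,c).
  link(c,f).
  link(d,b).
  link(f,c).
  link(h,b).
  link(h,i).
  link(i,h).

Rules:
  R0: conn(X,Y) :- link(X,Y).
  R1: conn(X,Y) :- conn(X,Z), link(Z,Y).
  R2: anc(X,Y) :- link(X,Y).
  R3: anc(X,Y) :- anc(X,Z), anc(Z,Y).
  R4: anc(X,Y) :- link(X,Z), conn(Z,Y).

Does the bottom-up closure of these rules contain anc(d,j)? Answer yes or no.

round 1: derive conn(a,i) via R0 from link(a,i)
round 1: derive conn(b,b) via R0 from link(b,b)
round 1: derive conn(b,c) via R0 from link(b,c)
round 1: derive conn(c,f) via R0 from link(c,f)
round 1: derive conn(d,b) via R0 from link(d,b)
round 1: derive conn(f,c) via R0 from link(f,c)
round 1: derive conn(h,b) via R0 from link(h,b)
round 1: derive conn(h,i) via R0 from link(h,i)
round 1: derive conn(i,h) via R0 from link(i,h)
round 1: derive anc(a,i) via R2 from link(a,i)
round 1: derive anc(b,b) via R2 from link(b,b)
round 1: derive anc(b,c) via R2 from link(b,c)
round 1: derive anc(c,f) via R2 from link(c,f)
round 1: derive anc(d,b) via R2 from link(d,b)
round 1: derive anc(f,c) via R2 from link(f,c)
round 1: derive anc(h,b) via R2 from link(h,b)
round 1: derive anc(h,i) via R2 from link(h,i)
round 1: derive anc(i,h) via R2 from link(i,h)
round 2: derive conn(a,h) via R1 from conn(a,i), link(i,h)
round 2: derive conn(b,f) via R1 from conn(b,c), link(c,f)
round 2: derive conn(c,c) via R1 from conn(c,f), link(f,c)
round 2: derive conn(d,c) via R1 from conn(d,b), link(b,c)
round 2: derive conn(f,f) via R1 from conn(f,c), link(c,f)
round 2: derive conn(h,c) via R1 from conn(h,b), link(b,c)
round 2: derive conn(h,h) via R1 from conn(h,i), link(i,h)
round 2: derive conn(i,b) via R1 from conn(i,h), link(h,b)
round 2: derive conn(i,i) via R1 from conn(i,h), link(h,i)
round 2: derive anc(a,h) via R3 from anc(a,i), anc(i,h)
round 2: derive anc(b,f) via R3 from anc(b,c), anc(c,f)
round 2: derive anc(c,c) via R3 from anc(c,f), anc(f,c)
round 2: derive anc(d,c) via R3 from anc(d,b), anc(b,c)
round 2: derive anc(f,f) via R3 from anc(f,c), anc(c,f)
round 2: derive anc(h,c) via R3 from anc(h,b), anc(b,c)
round 2: derive anc(h,h) via R3 from anc(h,i), anc(i,h)
round 2: derive anc(i,b) via R3 from anc(i,h), anc(h,b)
round 2: derive anc(i,i) via R3 from anc(i,h), anc(h,i)
round 3: derive conn(a,b) via R1 from conn(a,h), link(h,b)
round 3: derive conn(d,f) via R1 from conn(d,c), link(c,f)
round 3: derive conn(h,f) via R1 from conn(h,c), link(c,f)
round 3: derive conn(i,c) via R1 from conn(i,b), link(b,c)
round 3: derive anc(a,b) via R3 from anc(a,h), anc(h,b)
round 3: derive anc(a,c) via R3 from anc(a,h), anc(h,c)
round 3: derive anc(d,f) via R3 from anc(d,b), anc(b,f)
round 3: derive anc(h,f) via R3 from anc(h,b), anc(b,f)
round 3: derive anc(i,c) via R3 from anc(i,b), anc(b,c)
round 3: derive anc(i,f) via R3 from anc(i,b), anc(b,f)
round 4: derive conn(a,c) via R1 from conn(a,b), link(b,c)
round 4: derive conn(i,f) via R1 from conn(i,c), link(c,f)
round 4: derive anc(a,f) via R3 from anc(a,b), anc(b,f)
round 5: derive conn(a,f) via R1 from conn(a,c), link(c,f)

no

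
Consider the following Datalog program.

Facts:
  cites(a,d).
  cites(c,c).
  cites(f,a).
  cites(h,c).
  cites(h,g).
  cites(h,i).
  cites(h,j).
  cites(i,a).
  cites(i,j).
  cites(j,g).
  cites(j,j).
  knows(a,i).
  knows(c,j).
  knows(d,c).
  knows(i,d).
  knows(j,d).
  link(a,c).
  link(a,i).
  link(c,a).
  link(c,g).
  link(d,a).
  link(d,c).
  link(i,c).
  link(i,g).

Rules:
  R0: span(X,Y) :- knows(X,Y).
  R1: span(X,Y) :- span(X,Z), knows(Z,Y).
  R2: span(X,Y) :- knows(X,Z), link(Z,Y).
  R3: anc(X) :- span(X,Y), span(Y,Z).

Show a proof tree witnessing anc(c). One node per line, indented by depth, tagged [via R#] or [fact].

anc(c)  [via R3]
  span(c,j)  [via R0]
    knows(c,j)  [fact]
  span(j,a)  [via R2]
    knows(j,d)  [fact]
    link(d,a)  [fact]

round 1: derive span(a,i) via R0 from knows(a,i)
round 1: derive span(c,j) via R0 from knows(c,j)
round 1: derive span(d,c) via R0 from knows(d,c)
round 1: derive span(i,d) via R0 from knows(i,d)
round 1: derive span(j,d) via R0 from knows(j,d)
round 1: derive span(a,c) via R2 from knows(a,i), link(i,c)
round 1: derive span(a,g) via R2 from knows(a,i), link(i,g)
round 1: derive span(d,a) via R2 from knows(d,c), link(c,a)
round 1: derive span(d,g) via R2 from knows(d,c), link(c,g)
round 1: derive span(i,a) via R2 from knows(i,d), link(d,a)
round 1: derive span(i,c) via R2 from knows(i,d), link(d,c)
round 1: derive span(j,a) via R2 from knows(j,d), link(d,a)
round 1: derive span(j,c) via R2 from knows(j,d), link(d,c)
round 2: derive span(a,d) via R1 from span(a,i), knows(i,d)
round 2: derive span(a,j) via R1 from span(a,c), knows(c,j)
round 2: derive span(c,d) via R1 from span(c,j), knows(j,d)
round 2: derive span(d,i) via R1 from span(d,a), knows(a,i)
round 2: derive span(d,j) via R1 from span(d,c), knows(c,j)
round 2: derive span(i,i) via R1 from span(i,a), knows(a,i)
round 2: derive span(i,j) via R1 from span(i,c), knows(c,j)
round 2: derive span(j,i) via R1 from span(j,a), knows(a,i)
round 2: derive span(j,j) via R1 from span(j,c), knows(c,j)
round 2: derive anc(a) via R3 from span(a,c), span(c,j)
round 2: derive anc(c) via R3 from span(c,j), span(j,a)
round 2: derive anc(d) via R3 from span(d,a), span(a,c)
round 2: derive anc(i) via R3 from span(i,a), span(a,c)
round 2: derive anc(j) via R3 from span(j,a), span(a,c)
round 3: derive span(c,c) via R1 from span(c,d), knows(d,c)
round 3: derive span(d,d) via R1 from span(d,i), knows(i,d)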